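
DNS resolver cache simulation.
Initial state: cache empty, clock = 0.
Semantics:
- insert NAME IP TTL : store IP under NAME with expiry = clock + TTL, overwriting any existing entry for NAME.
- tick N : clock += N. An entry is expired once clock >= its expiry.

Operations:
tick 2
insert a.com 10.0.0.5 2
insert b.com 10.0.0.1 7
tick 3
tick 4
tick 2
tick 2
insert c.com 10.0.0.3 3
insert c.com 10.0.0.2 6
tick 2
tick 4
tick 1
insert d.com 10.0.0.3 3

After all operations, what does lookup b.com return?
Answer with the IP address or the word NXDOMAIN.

Answer: NXDOMAIN

Derivation:
Op 1: tick 2 -> clock=2.
Op 2: insert a.com -> 10.0.0.5 (expiry=2+2=4). clock=2
Op 3: insert b.com -> 10.0.0.1 (expiry=2+7=9). clock=2
Op 4: tick 3 -> clock=5. purged={a.com}
Op 5: tick 4 -> clock=9. purged={b.com}
Op 6: tick 2 -> clock=11.
Op 7: tick 2 -> clock=13.
Op 8: insert c.com -> 10.0.0.3 (expiry=13+3=16). clock=13
Op 9: insert c.com -> 10.0.0.2 (expiry=13+6=19). clock=13
Op 10: tick 2 -> clock=15.
Op 11: tick 4 -> clock=19. purged={c.com}
Op 12: tick 1 -> clock=20.
Op 13: insert d.com -> 10.0.0.3 (expiry=20+3=23). clock=20
lookup b.com: not in cache (expired or never inserted)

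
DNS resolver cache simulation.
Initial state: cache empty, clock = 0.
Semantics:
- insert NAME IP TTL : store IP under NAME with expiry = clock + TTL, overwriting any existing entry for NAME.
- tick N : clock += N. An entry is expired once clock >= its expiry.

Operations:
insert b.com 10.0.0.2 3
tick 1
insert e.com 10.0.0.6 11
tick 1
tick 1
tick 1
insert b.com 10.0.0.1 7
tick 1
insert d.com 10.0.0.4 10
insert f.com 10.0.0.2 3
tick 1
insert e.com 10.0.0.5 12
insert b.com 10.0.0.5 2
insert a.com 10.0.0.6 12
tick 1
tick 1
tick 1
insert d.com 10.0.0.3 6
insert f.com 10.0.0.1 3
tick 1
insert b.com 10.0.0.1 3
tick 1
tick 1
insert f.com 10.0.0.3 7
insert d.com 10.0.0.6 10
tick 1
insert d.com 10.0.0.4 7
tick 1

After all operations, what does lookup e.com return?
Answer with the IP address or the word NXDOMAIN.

Op 1: insert b.com -> 10.0.0.2 (expiry=0+3=3). clock=0
Op 2: tick 1 -> clock=1.
Op 3: insert e.com -> 10.0.0.6 (expiry=1+11=12). clock=1
Op 4: tick 1 -> clock=2.
Op 5: tick 1 -> clock=3. purged={b.com}
Op 6: tick 1 -> clock=4.
Op 7: insert b.com -> 10.0.0.1 (expiry=4+7=11). clock=4
Op 8: tick 1 -> clock=5.
Op 9: insert d.com -> 10.0.0.4 (expiry=5+10=15). clock=5
Op 10: insert f.com -> 10.0.0.2 (expiry=5+3=8). clock=5
Op 11: tick 1 -> clock=6.
Op 12: insert e.com -> 10.0.0.5 (expiry=6+12=18). clock=6
Op 13: insert b.com -> 10.0.0.5 (expiry=6+2=8). clock=6
Op 14: insert a.com -> 10.0.0.6 (expiry=6+12=18). clock=6
Op 15: tick 1 -> clock=7.
Op 16: tick 1 -> clock=8. purged={b.com,f.com}
Op 17: tick 1 -> clock=9.
Op 18: insert d.com -> 10.0.0.3 (expiry=9+6=15). clock=9
Op 19: insert f.com -> 10.0.0.1 (expiry=9+3=12). clock=9
Op 20: tick 1 -> clock=10.
Op 21: insert b.com -> 10.0.0.1 (expiry=10+3=13). clock=10
Op 22: tick 1 -> clock=11.
Op 23: tick 1 -> clock=12. purged={f.com}
Op 24: insert f.com -> 10.0.0.3 (expiry=12+7=19). clock=12
Op 25: insert d.com -> 10.0.0.6 (expiry=12+10=22). clock=12
Op 26: tick 1 -> clock=13. purged={b.com}
Op 27: insert d.com -> 10.0.0.4 (expiry=13+7=20). clock=13
Op 28: tick 1 -> clock=14.
lookup e.com: present, ip=10.0.0.5 expiry=18 > clock=14

Answer: 10.0.0.5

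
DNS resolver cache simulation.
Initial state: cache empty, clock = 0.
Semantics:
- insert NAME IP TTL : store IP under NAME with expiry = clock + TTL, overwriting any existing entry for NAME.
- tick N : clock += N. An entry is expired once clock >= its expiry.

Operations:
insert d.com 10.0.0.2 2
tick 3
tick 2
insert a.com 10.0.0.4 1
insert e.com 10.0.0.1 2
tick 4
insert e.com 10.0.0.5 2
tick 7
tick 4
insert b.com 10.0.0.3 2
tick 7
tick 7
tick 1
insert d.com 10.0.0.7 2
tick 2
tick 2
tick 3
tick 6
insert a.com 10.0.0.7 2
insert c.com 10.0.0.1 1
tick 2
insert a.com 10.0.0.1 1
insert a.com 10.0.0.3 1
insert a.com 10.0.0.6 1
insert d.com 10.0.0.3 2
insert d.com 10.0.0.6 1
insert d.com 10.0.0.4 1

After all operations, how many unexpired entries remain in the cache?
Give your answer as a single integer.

Answer: 2

Derivation:
Op 1: insert d.com -> 10.0.0.2 (expiry=0+2=2). clock=0
Op 2: tick 3 -> clock=3. purged={d.com}
Op 3: tick 2 -> clock=5.
Op 4: insert a.com -> 10.0.0.4 (expiry=5+1=6). clock=5
Op 5: insert e.com -> 10.0.0.1 (expiry=5+2=7). clock=5
Op 6: tick 4 -> clock=9. purged={a.com,e.com}
Op 7: insert e.com -> 10.0.0.5 (expiry=9+2=11). clock=9
Op 8: tick 7 -> clock=16. purged={e.com}
Op 9: tick 4 -> clock=20.
Op 10: insert b.com -> 10.0.0.3 (expiry=20+2=22). clock=20
Op 11: tick 7 -> clock=27. purged={b.com}
Op 12: tick 7 -> clock=34.
Op 13: tick 1 -> clock=35.
Op 14: insert d.com -> 10.0.0.7 (expiry=35+2=37). clock=35
Op 15: tick 2 -> clock=37. purged={d.com}
Op 16: tick 2 -> clock=39.
Op 17: tick 3 -> clock=42.
Op 18: tick 6 -> clock=48.
Op 19: insert a.com -> 10.0.0.7 (expiry=48+2=50). clock=48
Op 20: insert c.com -> 10.0.0.1 (expiry=48+1=49). clock=48
Op 21: tick 2 -> clock=50. purged={a.com,c.com}
Op 22: insert a.com -> 10.0.0.1 (expiry=50+1=51). clock=50
Op 23: insert a.com -> 10.0.0.3 (expiry=50+1=51). clock=50
Op 24: insert a.com -> 10.0.0.6 (expiry=50+1=51). clock=50
Op 25: insert d.com -> 10.0.0.3 (expiry=50+2=52). clock=50
Op 26: insert d.com -> 10.0.0.6 (expiry=50+1=51). clock=50
Op 27: insert d.com -> 10.0.0.4 (expiry=50+1=51). clock=50
Final cache (unexpired): {a.com,d.com} -> size=2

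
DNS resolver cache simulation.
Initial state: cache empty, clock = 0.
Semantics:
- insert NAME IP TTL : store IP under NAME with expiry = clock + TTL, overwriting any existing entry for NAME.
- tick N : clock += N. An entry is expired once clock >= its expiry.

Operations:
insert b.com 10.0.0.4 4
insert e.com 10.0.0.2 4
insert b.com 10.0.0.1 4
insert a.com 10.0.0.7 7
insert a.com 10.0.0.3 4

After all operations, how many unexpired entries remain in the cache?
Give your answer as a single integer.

Answer: 3

Derivation:
Op 1: insert b.com -> 10.0.0.4 (expiry=0+4=4). clock=0
Op 2: insert e.com -> 10.0.0.2 (expiry=0+4=4). clock=0
Op 3: insert b.com -> 10.0.0.1 (expiry=0+4=4). clock=0
Op 4: insert a.com -> 10.0.0.7 (expiry=0+7=7). clock=0
Op 5: insert a.com -> 10.0.0.3 (expiry=0+4=4). clock=0
Final cache (unexpired): {a.com,b.com,e.com} -> size=3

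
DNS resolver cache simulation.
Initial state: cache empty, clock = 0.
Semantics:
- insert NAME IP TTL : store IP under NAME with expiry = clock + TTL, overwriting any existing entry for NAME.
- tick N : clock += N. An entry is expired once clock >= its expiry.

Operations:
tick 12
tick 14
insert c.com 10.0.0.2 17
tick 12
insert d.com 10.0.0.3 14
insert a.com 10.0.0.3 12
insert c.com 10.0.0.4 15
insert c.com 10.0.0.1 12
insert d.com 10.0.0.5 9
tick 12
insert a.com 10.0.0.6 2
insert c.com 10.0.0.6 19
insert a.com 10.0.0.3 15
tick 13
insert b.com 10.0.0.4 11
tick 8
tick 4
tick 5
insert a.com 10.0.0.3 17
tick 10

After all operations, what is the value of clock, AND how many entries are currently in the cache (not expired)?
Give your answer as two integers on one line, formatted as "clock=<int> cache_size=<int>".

Answer: clock=90 cache_size=1

Derivation:
Op 1: tick 12 -> clock=12.
Op 2: tick 14 -> clock=26.
Op 3: insert c.com -> 10.0.0.2 (expiry=26+17=43). clock=26
Op 4: tick 12 -> clock=38.
Op 5: insert d.com -> 10.0.0.3 (expiry=38+14=52). clock=38
Op 6: insert a.com -> 10.0.0.3 (expiry=38+12=50). clock=38
Op 7: insert c.com -> 10.0.0.4 (expiry=38+15=53). clock=38
Op 8: insert c.com -> 10.0.0.1 (expiry=38+12=50). clock=38
Op 9: insert d.com -> 10.0.0.5 (expiry=38+9=47). clock=38
Op 10: tick 12 -> clock=50. purged={a.com,c.com,d.com}
Op 11: insert a.com -> 10.0.0.6 (expiry=50+2=52). clock=50
Op 12: insert c.com -> 10.0.0.6 (expiry=50+19=69). clock=50
Op 13: insert a.com -> 10.0.0.3 (expiry=50+15=65). clock=50
Op 14: tick 13 -> clock=63.
Op 15: insert b.com -> 10.0.0.4 (expiry=63+11=74). clock=63
Op 16: tick 8 -> clock=71. purged={a.com,c.com}
Op 17: tick 4 -> clock=75. purged={b.com}
Op 18: tick 5 -> clock=80.
Op 19: insert a.com -> 10.0.0.3 (expiry=80+17=97). clock=80
Op 20: tick 10 -> clock=90.
Final clock = 90
Final cache (unexpired): {a.com} -> size=1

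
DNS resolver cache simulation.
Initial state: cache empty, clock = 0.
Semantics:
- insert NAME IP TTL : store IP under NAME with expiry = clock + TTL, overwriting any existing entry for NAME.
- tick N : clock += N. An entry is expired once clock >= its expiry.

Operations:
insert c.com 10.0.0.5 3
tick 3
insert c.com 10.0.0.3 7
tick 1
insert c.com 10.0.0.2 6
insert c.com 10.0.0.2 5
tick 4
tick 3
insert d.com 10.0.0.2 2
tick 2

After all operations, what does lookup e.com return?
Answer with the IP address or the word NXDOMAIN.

Answer: NXDOMAIN

Derivation:
Op 1: insert c.com -> 10.0.0.5 (expiry=0+3=3). clock=0
Op 2: tick 3 -> clock=3. purged={c.com}
Op 3: insert c.com -> 10.0.0.3 (expiry=3+7=10). clock=3
Op 4: tick 1 -> clock=4.
Op 5: insert c.com -> 10.0.0.2 (expiry=4+6=10). clock=4
Op 6: insert c.com -> 10.0.0.2 (expiry=4+5=9). clock=4
Op 7: tick 4 -> clock=8.
Op 8: tick 3 -> clock=11. purged={c.com}
Op 9: insert d.com -> 10.0.0.2 (expiry=11+2=13). clock=11
Op 10: tick 2 -> clock=13. purged={d.com}
lookup e.com: not in cache (expired or never inserted)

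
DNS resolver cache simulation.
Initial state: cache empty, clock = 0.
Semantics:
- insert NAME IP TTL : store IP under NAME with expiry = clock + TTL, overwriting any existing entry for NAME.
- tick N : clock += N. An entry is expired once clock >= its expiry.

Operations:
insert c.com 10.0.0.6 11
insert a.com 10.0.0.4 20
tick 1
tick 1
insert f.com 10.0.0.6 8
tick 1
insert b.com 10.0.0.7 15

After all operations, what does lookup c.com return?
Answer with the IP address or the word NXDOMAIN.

Op 1: insert c.com -> 10.0.0.6 (expiry=0+11=11). clock=0
Op 2: insert a.com -> 10.0.0.4 (expiry=0+20=20). clock=0
Op 3: tick 1 -> clock=1.
Op 4: tick 1 -> clock=2.
Op 5: insert f.com -> 10.0.0.6 (expiry=2+8=10). clock=2
Op 6: tick 1 -> clock=3.
Op 7: insert b.com -> 10.0.0.7 (expiry=3+15=18). clock=3
lookup c.com: present, ip=10.0.0.6 expiry=11 > clock=3

Answer: 10.0.0.6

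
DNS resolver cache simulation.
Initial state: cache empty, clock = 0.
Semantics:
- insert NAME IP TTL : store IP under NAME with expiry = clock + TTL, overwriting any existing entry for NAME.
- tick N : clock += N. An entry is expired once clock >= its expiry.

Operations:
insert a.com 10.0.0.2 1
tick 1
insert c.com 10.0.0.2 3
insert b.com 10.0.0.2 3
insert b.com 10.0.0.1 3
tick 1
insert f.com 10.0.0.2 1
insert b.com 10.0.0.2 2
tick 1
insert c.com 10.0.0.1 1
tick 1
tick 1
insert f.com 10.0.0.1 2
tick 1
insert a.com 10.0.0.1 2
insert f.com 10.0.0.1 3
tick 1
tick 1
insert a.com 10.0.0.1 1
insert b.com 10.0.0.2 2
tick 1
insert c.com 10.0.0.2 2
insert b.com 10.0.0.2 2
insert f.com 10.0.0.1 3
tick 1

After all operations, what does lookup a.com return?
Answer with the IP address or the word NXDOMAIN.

Op 1: insert a.com -> 10.0.0.2 (expiry=0+1=1). clock=0
Op 2: tick 1 -> clock=1. purged={a.com}
Op 3: insert c.com -> 10.0.0.2 (expiry=1+3=4). clock=1
Op 4: insert b.com -> 10.0.0.2 (expiry=1+3=4). clock=1
Op 5: insert b.com -> 10.0.0.1 (expiry=1+3=4). clock=1
Op 6: tick 1 -> clock=2.
Op 7: insert f.com -> 10.0.0.2 (expiry=2+1=3). clock=2
Op 8: insert b.com -> 10.0.0.2 (expiry=2+2=4). clock=2
Op 9: tick 1 -> clock=3. purged={f.com}
Op 10: insert c.com -> 10.0.0.1 (expiry=3+1=4). clock=3
Op 11: tick 1 -> clock=4. purged={b.com,c.com}
Op 12: tick 1 -> clock=5.
Op 13: insert f.com -> 10.0.0.1 (expiry=5+2=7). clock=5
Op 14: tick 1 -> clock=6.
Op 15: insert a.com -> 10.0.0.1 (expiry=6+2=8). clock=6
Op 16: insert f.com -> 10.0.0.1 (expiry=6+3=9). clock=6
Op 17: tick 1 -> clock=7.
Op 18: tick 1 -> clock=8. purged={a.com}
Op 19: insert a.com -> 10.0.0.1 (expiry=8+1=9). clock=8
Op 20: insert b.com -> 10.0.0.2 (expiry=8+2=10). clock=8
Op 21: tick 1 -> clock=9. purged={a.com,f.com}
Op 22: insert c.com -> 10.0.0.2 (expiry=9+2=11). clock=9
Op 23: insert b.com -> 10.0.0.2 (expiry=9+2=11). clock=9
Op 24: insert f.com -> 10.0.0.1 (expiry=9+3=12). clock=9
Op 25: tick 1 -> clock=10.
lookup a.com: not in cache (expired or never inserted)

Answer: NXDOMAIN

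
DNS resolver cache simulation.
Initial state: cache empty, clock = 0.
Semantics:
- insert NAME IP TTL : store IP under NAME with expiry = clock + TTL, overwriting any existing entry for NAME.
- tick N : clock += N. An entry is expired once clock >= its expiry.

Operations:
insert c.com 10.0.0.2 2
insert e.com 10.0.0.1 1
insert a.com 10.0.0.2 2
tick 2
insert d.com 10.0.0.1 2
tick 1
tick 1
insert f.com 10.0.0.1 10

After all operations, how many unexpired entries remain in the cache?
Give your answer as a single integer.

Answer: 1

Derivation:
Op 1: insert c.com -> 10.0.0.2 (expiry=0+2=2). clock=0
Op 2: insert e.com -> 10.0.0.1 (expiry=0+1=1). clock=0
Op 3: insert a.com -> 10.0.0.2 (expiry=0+2=2). clock=0
Op 4: tick 2 -> clock=2. purged={a.com,c.com,e.com}
Op 5: insert d.com -> 10.0.0.1 (expiry=2+2=4). clock=2
Op 6: tick 1 -> clock=3.
Op 7: tick 1 -> clock=4. purged={d.com}
Op 8: insert f.com -> 10.0.0.1 (expiry=4+10=14). clock=4
Final cache (unexpired): {f.com} -> size=1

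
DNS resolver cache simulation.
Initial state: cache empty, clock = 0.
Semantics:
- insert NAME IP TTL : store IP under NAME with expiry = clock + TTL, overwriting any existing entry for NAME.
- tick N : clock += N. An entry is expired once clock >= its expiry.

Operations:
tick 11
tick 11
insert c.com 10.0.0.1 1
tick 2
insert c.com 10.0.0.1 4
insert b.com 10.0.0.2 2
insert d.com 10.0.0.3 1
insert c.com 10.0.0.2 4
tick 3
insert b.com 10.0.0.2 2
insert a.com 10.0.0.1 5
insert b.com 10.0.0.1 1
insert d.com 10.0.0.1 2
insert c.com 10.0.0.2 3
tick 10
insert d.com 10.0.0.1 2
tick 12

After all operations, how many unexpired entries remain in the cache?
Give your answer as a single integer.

Answer: 0

Derivation:
Op 1: tick 11 -> clock=11.
Op 2: tick 11 -> clock=22.
Op 3: insert c.com -> 10.0.0.1 (expiry=22+1=23). clock=22
Op 4: tick 2 -> clock=24. purged={c.com}
Op 5: insert c.com -> 10.0.0.1 (expiry=24+4=28). clock=24
Op 6: insert b.com -> 10.0.0.2 (expiry=24+2=26). clock=24
Op 7: insert d.com -> 10.0.0.3 (expiry=24+1=25). clock=24
Op 8: insert c.com -> 10.0.0.2 (expiry=24+4=28). clock=24
Op 9: tick 3 -> clock=27. purged={b.com,d.com}
Op 10: insert b.com -> 10.0.0.2 (expiry=27+2=29). clock=27
Op 11: insert a.com -> 10.0.0.1 (expiry=27+5=32). clock=27
Op 12: insert b.com -> 10.0.0.1 (expiry=27+1=28). clock=27
Op 13: insert d.com -> 10.0.0.1 (expiry=27+2=29). clock=27
Op 14: insert c.com -> 10.0.0.2 (expiry=27+3=30). clock=27
Op 15: tick 10 -> clock=37. purged={a.com,b.com,c.com,d.com}
Op 16: insert d.com -> 10.0.0.1 (expiry=37+2=39). clock=37
Op 17: tick 12 -> clock=49. purged={d.com}
Final cache (unexpired): {} -> size=0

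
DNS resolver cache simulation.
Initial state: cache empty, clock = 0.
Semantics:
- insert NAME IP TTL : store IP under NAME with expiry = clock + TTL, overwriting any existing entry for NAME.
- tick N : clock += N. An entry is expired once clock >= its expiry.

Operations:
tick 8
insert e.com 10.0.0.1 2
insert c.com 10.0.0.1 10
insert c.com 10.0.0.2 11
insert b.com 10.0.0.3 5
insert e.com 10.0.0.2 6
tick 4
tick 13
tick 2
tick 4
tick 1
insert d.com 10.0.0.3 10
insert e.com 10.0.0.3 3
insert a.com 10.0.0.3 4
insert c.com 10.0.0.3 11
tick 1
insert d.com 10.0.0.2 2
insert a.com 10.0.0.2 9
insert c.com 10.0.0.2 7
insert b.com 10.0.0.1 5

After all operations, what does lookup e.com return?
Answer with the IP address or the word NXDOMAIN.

Answer: 10.0.0.3

Derivation:
Op 1: tick 8 -> clock=8.
Op 2: insert e.com -> 10.0.0.1 (expiry=8+2=10). clock=8
Op 3: insert c.com -> 10.0.0.1 (expiry=8+10=18). clock=8
Op 4: insert c.com -> 10.0.0.2 (expiry=8+11=19). clock=8
Op 5: insert b.com -> 10.0.0.3 (expiry=8+5=13). clock=8
Op 6: insert e.com -> 10.0.0.2 (expiry=8+6=14). clock=8
Op 7: tick 4 -> clock=12.
Op 8: tick 13 -> clock=25. purged={b.com,c.com,e.com}
Op 9: tick 2 -> clock=27.
Op 10: tick 4 -> clock=31.
Op 11: tick 1 -> clock=32.
Op 12: insert d.com -> 10.0.0.3 (expiry=32+10=42). clock=32
Op 13: insert e.com -> 10.0.0.3 (expiry=32+3=35). clock=32
Op 14: insert a.com -> 10.0.0.3 (expiry=32+4=36). clock=32
Op 15: insert c.com -> 10.0.0.3 (expiry=32+11=43). clock=32
Op 16: tick 1 -> clock=33.
Op 17: insert d.com -> 10.0.0.2 (expiry=33+2=35). clock=33
Op 18: insert a.com -> 10.0.0.2 (expiry=33+9=42). clock=33
Op 19: insert c.com -> 10.0.0.2 (expiry=33+7=40). clock=33
Op 20: insert b.com -> 10.0.0.1 (expiry=33+5=38). clock=33
lookup e.com: present, ip=10.0.0.3 expiry=35 > clock=33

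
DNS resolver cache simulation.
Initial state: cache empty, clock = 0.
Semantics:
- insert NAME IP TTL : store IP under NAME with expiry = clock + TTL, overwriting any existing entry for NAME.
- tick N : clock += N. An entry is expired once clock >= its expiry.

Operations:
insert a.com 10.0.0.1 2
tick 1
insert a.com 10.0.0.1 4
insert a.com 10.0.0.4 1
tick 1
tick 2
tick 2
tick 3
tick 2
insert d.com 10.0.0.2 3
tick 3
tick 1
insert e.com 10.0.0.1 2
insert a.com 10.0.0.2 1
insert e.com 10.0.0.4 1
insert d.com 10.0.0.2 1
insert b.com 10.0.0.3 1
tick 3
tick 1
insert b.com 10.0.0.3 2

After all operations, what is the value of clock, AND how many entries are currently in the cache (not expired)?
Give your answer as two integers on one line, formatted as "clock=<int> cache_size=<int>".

Op 1: insert a.com -> 10.0.0.1 (expiry=0+2=2). clock=0
Op 2: tick 1 -> clock=1.
Op 3: insert a.com -> 10.0.0.1 (expiry=1+4=5). clock=1
Op 4: insert a.com -> 10.0.0.4 (expiry=1+1=2). clock=1
Op 5: tick 1 -> clock=2. purged={a.com}
Op 6: tick 2 -> clock=4.
Op 7: tick 2 -> clock=6.
Op 8: tick 3 -> clock=9.
Op 9: tick 2 -> clock=11.
Op 10: insert d.com -> 10.0.0.2 (expiry=11+3=14). clock=11
Op 11: tick 3 -> clock=14. purged={d.com}
Op 12: tick 1 -> clock=15.
Op 13: insert e.com -> 10.0.0.1 (expiry=15+2=17). clock=15
Op 14: insert a.com -> 10.0.0.2 (expiry=15+1=16). clock=15
Op 15: insert e.com -> 10.0.0.4 (expiry=15+1=16). clock=15
Op 16: insert d.com -> 10.0.0.2 (expiry=15+1=16). clock=15
Op 17: insert b.com -> 10.0.0.3 (expiry=15+1=16). clock=15
Op 18: tick 3 -> clock=18. purged={a.com,b.com,d.com,e.com}
Op 19: tick 1 -> clock=19.
Op 20: insert b.com -> 10.0.0.3 (expiry=19+2=21). clock=19
Final clock = 19
Final cache (unexpired): {b.com} -> size=1

Answer: clock=19 cache_size=1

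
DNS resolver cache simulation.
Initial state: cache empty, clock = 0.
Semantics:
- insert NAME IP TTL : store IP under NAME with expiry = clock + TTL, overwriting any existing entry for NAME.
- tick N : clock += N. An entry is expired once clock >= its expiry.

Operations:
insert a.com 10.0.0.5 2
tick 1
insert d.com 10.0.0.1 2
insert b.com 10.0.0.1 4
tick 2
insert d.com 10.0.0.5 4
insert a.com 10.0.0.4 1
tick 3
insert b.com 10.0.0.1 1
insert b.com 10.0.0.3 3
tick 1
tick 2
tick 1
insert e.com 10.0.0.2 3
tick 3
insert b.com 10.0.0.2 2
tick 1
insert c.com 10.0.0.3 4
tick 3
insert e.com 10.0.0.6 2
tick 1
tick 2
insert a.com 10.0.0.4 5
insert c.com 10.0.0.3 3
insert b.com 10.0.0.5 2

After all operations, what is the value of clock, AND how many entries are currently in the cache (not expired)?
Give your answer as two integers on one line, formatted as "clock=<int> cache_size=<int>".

Answer: clock=20 cache_size=3

Derivation:
Op 1: insert a.com -> 10.0.0.5 (expiry=0+2=2). clock=0
Op 2: tick 1 -> clock=1.
Op 3: insert d.com -> 10.0.0.1 (expiry=1+2=3). clock=1
Op 4: insert b.com -> 10.0.0.1 (expiry=1+4=5). clock=1
Op 5: tick 2 -> clock=3. purged={a.com,d.com}
Op 6: insert d.com -> 10.0.0.5 (expiry=3+4=7). clock=3
Op 7: insert a.com -> 10.0.0.4 (expiry=3+1=4). clock=3
Op 8: tick 3 -> clock=6. purged={a.com,b.com}
Op 9: insert b.com -> 10.0.0.1 (expiry=6+1=7). clock=6
Op 10: insert b.com -> 10.0.0.3 (expiry=6+3=9). clock=6
Op 11: tick 1 -> clock=7. purged={d.com}
Op 12: tick 2 -> clock=9. purged={b.com}
Op 13: tick 1 -> clock=10.
Op 14: insert e.com -> 10.0.0.2 (expiry=10+3=13). clock=10
Op 15: tick 3 -> clock=13. purged={e.com}
Op 16: insert b.com -> 10.0.0.2 (expiry=13+2=15). clock=13
Op 17: tick 1 -> clock=14.
Op 18: insert c.com -> 10.0.0.3 (expiry=14+4=18). clock=14
Op 19: tick 3 -> clock=17. purged={b.com}
Op 20: insert e.com -> 10.0.0.6 (expiry=17+2=19). clock=17
Op 21: tick 1 -> clock=18. purged={c.com}
Op 22: tick 2 -> clock=20. purged={e.com}
Op 23: insert a.com -> 10.0.0.4 (expiry=20+5=25). clock=20
Op 24: insert c.com -> 10.0.0.3 (expiry=20+3=23). clock=20
Op 25: insert b.com -> 10.0.0.5 (expiry=20+2=22). clock=20
Final clock = 20
Final cache (unexpired): {a.com,b.com,c.com} -> size=3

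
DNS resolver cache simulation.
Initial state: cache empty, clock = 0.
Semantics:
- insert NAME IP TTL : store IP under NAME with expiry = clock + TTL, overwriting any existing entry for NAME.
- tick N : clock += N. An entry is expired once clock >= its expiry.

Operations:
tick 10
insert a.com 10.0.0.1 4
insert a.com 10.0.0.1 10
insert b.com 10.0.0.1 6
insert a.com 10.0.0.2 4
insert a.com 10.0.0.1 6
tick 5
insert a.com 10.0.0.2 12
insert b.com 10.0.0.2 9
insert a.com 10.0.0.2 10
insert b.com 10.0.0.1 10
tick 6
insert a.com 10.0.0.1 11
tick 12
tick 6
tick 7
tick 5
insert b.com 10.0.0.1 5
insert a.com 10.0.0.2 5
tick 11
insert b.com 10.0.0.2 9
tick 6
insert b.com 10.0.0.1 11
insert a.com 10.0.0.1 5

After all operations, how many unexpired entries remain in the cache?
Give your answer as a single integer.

Answer: 2

Derivation:
Op 1: tick 10 -> clock=10.
Op 2: insert a.com -> 10.0.0.1 (expiry=10+4=14). clock=10
Op 3: insert a.com -> 10.0.0.1 (expiry=10+10=20). clock=10
Op 4: insert b.com -> 10.0.0.1 (expiry=10+6=16). clock=10
Op 5: insert a.com -> 10.0.0.2 (expiry=10+4=14). clock=10
Op 6: insert a.com -> 10.0.0.1 (expiry=10+6=16). clock=10
Op 7: tick 5 -> clock=15.
Op 8: insert a.com -> 10.0.0.2 (expiry=15+12=27). clock=15
Op 9: insert b.com -> 10.0.0.2 (expiry=15+9=24). clock=15
Op 10: insert a.com -> 10.0.0.2 (expiry=15+10=25). clock=15
Op 11: insert b.com -> 10.0.0.1 (expiry=15+10=25). clock=15
Op 12: tick 6 -> clock=21.
Op 13: insert a.com -> 10.0.0.1 (expiry=21+11=32). clock=21
Op 14: tick 12 -> clock=33. purged={a.com,b.com}
Op 15: tick 6 -> clock=39.
Op 16: tick 7 -> clock=46.
Op 17: tick 5 -> clock=51.
Op 18: insert b.com -> 10.0.0.1 (expiry=51+5=56). clock=51
Op 19: insert a.com -> 10.0.0.2 (expiry=51+5=56). clock=51
Op 20: tick 11 -> clock=62. purged={a.com,b.com}
Op 21: insert b.com -> 10.0.0.2 (expiry=62+9=71). clock=62
Op 22: tick 6 -> clock=68.
Op 23: insert b.com -> 10.0.0.1 (expiry=68+11=79). clock=68
Op 24: insert a.com -> 10.0.0.1 (expiry=68+5=73). clock=68
Final cache (unexpired): {a.com,b.com} -> size=2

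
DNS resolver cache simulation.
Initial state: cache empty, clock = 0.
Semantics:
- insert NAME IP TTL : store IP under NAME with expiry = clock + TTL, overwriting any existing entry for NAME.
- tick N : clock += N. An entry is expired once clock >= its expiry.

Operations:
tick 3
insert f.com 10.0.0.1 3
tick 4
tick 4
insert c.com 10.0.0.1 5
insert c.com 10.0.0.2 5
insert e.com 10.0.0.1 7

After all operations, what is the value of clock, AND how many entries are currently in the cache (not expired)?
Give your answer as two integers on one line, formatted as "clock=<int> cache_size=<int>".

Answer: clock=11 cache_size=2

Derivation:
Op 1: tick 3 -> clock=3.
Op 2: insert f.com -> 10.0.0.1 (expiry=3+3=6). clock=3
Op 3: tick 4 -> clock=7. purged={f.com}
Op 4: tick 4 -> clock=11.
Op 5: insert c.com -> 10.0.0.1 (expiry=11+5=16). clock=11
Op 6: insert c.com -> 10.0.0.2 (expiry=11+5=16). clock=11
Op 7: insert e.com -> 10.0.0.1 (expiry=11+7=18). clock=11
Final clock = 11
Final cache (unexpired): {c.com,e.com} -> size=2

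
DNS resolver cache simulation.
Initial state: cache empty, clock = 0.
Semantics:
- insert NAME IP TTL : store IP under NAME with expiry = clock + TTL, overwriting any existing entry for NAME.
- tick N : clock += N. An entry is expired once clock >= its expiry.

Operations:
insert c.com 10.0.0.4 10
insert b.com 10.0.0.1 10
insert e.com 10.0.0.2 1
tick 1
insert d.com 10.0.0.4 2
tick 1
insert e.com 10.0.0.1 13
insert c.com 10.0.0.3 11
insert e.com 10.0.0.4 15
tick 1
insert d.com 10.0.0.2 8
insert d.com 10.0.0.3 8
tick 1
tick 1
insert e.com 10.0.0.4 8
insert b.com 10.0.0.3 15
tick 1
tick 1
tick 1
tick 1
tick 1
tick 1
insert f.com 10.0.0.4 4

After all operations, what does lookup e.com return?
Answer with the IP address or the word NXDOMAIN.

Answer: 10.0.0.4

Derivation:
Op 1: insert c.com -> 10.0.0.4 (expiry=0+10=10). clock=0
Op 2: insert b.com -> 10.0.0.1 (expiry=0+10=10). clock=0
Op 3: insert e.com -> 10.0.0.2 (expiry=0+1=1). clock=0
Op 4: tick 1 -> clock=1. purged={e.com}
Op 5: insert d.com -> 10.0.0.4 (expiry=1+2=3). clock=1
Op 6: tick 1 -> clock=2.
Op 7: insert e.com -> 10.0.0.1 (expiry=2+13=15). clock=2
Op 8: insert c.com -> 10.0.0.3 (expiry=2+11=13). clock=2
Op 9: insert e.com -> 10.0.0.4 (expiry=2+15=17). clock=2
Op 10: tick 1 -> clock=3. purged={d.com}
Op 11: insert d.com -> 10.0.0.2 (expiry=3+8=11). clock=3
Op 12: insert d.com -> 10.0.0.3 (expiry=3+8=11). clock=3
Op 13: tick 1 -> clock=4.
Op 14: tick 1 -> clock=5.
Op 15: insert e.com -> 10.0.0.4 (expiry=5+8=13). clock=5
Op 16: insert b.com -> 10.0.0.3 (expiry=5+15=20). clock=5
Op 17: tick 1 -> clock=6.
Op 18: tick 1 -> clock=7.
Op 19: tick 1 -> clock=8.
Op 20: tick 1 -> clock=9.
Op 21: tick 1 -> clock=10.
Op 22: tick 1 -> clock=11. purged={d.com}
Op 23: insert f.com -> 10.0.0.4 (expiry=11+4=15). clock=11
lookup e.com: present, ip=10.0.0.4 expiry=13 > clock=11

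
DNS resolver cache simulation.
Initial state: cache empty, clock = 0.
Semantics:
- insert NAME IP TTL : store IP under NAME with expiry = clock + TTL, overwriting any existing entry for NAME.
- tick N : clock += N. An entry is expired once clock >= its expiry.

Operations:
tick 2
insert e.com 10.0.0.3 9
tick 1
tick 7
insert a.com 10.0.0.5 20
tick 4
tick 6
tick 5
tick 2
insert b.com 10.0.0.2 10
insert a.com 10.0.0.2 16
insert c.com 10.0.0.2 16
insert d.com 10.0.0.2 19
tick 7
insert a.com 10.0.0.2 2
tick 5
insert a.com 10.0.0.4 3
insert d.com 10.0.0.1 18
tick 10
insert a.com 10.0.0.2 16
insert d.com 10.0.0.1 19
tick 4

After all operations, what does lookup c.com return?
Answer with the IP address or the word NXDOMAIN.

Answer: NXDOMAIN

Derivation:
Op 1: tick 2 -> clock=2.
Op 2: insert e.com -> 10.0.0.3 (expiry=2+9=11). clock=2
Op 3: tick 1 -> clock=3.
Op 4: tick 7 -> clock=10.
Op 5: insert a.com -> 10.0.0.5 (expiry=10+20=30). clock=10
Op 6: tick 4 -> clock=14. purged={e.com}
Op 7: tick 6 -> clock=20.
Op 8: tick 5 -> clock=25.
Op 9: tick 2 -> clock=27.
Op 10: insert b.com -> 10.0.0.2 (expiry=27+10=37). clock=27
Op 11: insert a.com -> 10.0.0.2 (expiry=27+16=43). clock=27
Op 12: insert c.com -> 10.0.0.2 (expiry=27+16=43). clock=27
Op 13: insert d.com -> 10.0.0.2 (expiry=27+19=46). clock=27
Op 14: tick 7 -> clock=34.
Op 15: insert a.com -> 10.0.0.2 (expiry=34+2=36). clock=34
Op 16: tick 5 -> clock=39. purged={a.com,b.com}
Op 17: insert a.com -> 10.0.0.4 (expiry=39+3=42). clock=39
Op 18: insert d.com -> 10.0.0.1 (expiry=39+18=57). clock=39
Op 19: tick 10 -> clock=49. purged={a.com,c.com}
Op 20: insert a.com -> 10.0.0.2 (expiry=49+16=65). clock=49
Op 21: insert d.com -> 10.0.0.1 (expiry=49+19=68). clock=49
Op 22: tick 4 -> clock=53.
lookup c.com: not in cache (expired or never inserted)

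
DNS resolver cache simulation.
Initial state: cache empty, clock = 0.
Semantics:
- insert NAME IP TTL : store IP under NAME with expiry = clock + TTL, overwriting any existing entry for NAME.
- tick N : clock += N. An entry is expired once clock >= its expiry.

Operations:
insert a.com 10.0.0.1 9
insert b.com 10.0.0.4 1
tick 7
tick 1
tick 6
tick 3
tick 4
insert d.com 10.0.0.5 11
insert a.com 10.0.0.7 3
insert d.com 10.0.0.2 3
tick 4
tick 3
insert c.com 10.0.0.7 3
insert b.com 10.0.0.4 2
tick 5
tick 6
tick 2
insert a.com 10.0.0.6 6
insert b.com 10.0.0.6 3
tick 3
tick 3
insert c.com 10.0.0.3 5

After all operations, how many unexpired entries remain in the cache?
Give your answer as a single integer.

Op 1: insert a.com -> 10.0.0.1 (expiry=0+9=9). clock=0
Op 2: insert b.com -> 10.0.0.4 (expiry=0+1=1). clock=0
Op 3: tick 7 -> clock=7. purged={b.com}
Op 4: tick 1 -> clock=8.
Op 5: tick 6 -> clock=14. purged={a.com}
Op 6: tick 3 -> clock=17.
Op 7: tick 4 -> clock=21.
Op 8: insert d.com -> 10.0.0.5 (expiry=21+11=32). clock=21
Op 9: insert a.com -> 10.0.0.7 (expiry=21+3=24). clock=21
Op 10: insert d.com -> 10.0.0.2 (expiry=21+3=24). clock=21
Op 11: tick 4 -> clock=25. purged={a.com,d.com}
Op 12: tick 3 -> clock=28.
Op 13: insert c.com -> 10.0.0.7 (expiry=28+3=31). clock=28
Op 14: insert b.com -> 10.0.0.4 (expiry=28+2=30). clock=28
Op 15: tick 5 -> clock=33. purged={b.com,c.com}
Op 16: tick 6 -> clock=39.
Op 17: tick 2 -> clock=41.
Op 18: insert a.com -> 10.0.0.6 (expiry=41+6=47). clock=41
Op 19: insert b.com -> 10.0.0.6 (expiry=41+3=44). clock=41
Op 20: tick 3 -> clock=44. purged={b.com}
Op 21: tick 3 -> clock=47. purged={a.com}
Op 22: insert c.com -> 10.0.0.3 (expiry=47+5=52). clock=47
Final cache (unexpired): {c.com} -> size=1

Answer: 1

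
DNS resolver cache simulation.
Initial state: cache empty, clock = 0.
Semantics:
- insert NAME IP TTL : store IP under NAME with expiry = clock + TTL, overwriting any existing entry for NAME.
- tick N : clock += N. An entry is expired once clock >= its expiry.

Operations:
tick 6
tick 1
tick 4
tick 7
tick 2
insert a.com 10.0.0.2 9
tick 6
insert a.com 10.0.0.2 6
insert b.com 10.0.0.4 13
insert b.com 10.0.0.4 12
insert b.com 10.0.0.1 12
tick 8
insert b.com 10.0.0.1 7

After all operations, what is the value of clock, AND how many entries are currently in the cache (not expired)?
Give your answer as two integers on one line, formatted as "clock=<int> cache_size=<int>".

Op 1: tick 6 -> clock=6.
Op 2: tick 1 -> clock=7.
Op 3: tick 4 -> clock=11.
Op 4: tick 7 -> clock=18.
Op 5: tick 2 -> clock=20.
Op 6: insert a.com -> 10.0.0.2 (expiry=20+9=29). clock=20
Op 7: tick 6 -> clock=26.
Op 8: insert a.com -> 10.0.0.2 (expiry=26+6=32). clock=26
Op 9: insert b.com -> 10.0.0.4 (expiry=26+13=39). clock=26
Op 10: insert b.com -> 10.0.0.4 (expiry=26+12=38). clock=26
Op 11: insert b.com -> 10.0.0.1 (expiry=26+12=38). clock=26
Op 12: tick 8 -> clock=34. purged={a.com}
Op 13: insert b.com -> 10.0.0.1 (expiry=34+7=41). clock=34
Final clock = 34
Final cache (unexpired): {b.com} -> size=1

Answer: clock=34 cache_size=1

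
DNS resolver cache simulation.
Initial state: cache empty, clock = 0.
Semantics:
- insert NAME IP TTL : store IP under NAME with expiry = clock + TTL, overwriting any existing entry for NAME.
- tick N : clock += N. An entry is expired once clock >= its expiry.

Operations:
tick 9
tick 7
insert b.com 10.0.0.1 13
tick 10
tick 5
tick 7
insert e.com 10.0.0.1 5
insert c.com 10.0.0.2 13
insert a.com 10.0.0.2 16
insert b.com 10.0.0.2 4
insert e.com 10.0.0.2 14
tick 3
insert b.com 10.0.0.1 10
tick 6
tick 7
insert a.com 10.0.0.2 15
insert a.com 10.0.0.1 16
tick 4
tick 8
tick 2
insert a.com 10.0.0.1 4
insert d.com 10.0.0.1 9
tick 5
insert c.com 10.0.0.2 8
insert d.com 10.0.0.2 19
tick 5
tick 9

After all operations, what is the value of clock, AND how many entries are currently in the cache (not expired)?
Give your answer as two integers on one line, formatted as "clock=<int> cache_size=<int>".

Op 1: tick 9 -> clock=9.
Op 2: tick 7 -> clock=16.
Op 3: insert b.com -> 10.0.0.1 (expiry=16+13=29). clock=16
Op 4: tick 10 -> clock=26.
Op 5: tick 5 -> clock=31. purged={b.com}
Op 6: tick 7 -> clock=38.
Op 7: insert e.com -> 10.0.0.1 (expiry=38+5=43). clock=38
Op 8: insert c.com -> 10.0.0.2 (expiry=38+13=51). clock=38
Op 9: insert a.com -> 10.0.0.2 (expiry=38+16=54). clock=38
Op 10: insert b.com -> 10.0.0.2 (expiry=38+4=42). clock=38
Op 11: insert e.com -> 10.0.0.2 (expiry=38+14=52). clock=38
Op 12: tick 3 -> clock=41.
Op 13: insert b.com -> 10.0.0.1 (expiry=41+10=51). clock=41
Op 14: tick 6 -> clock=47.
Op 15: tick 7 -> clock=54. purged={a.com,b.com,c.com,e.com}
Op 16: insert a.com -> 10.0.0.2 (expiry=54+15=69). clock=54
Op 17: insert a.com -> 10.0.0.1 (expiry=54+16=70). clock=54
Op 18: tick 4 -> clock=58.
Op 19: tick 8 -> clock=66.
Op 20: tick 2 -> clock=68.
Op 21: insert a.com -> 10.0.0.1 (expiry=68+4=72). clock=68
Op 22: insert d.com -> 10.0.0.1 (expiry=68+9=77). clock=68
Op 23: tick 5 -> clock=73. purged={a.com}
Op 24: insert c.com -> 10.0.0.2 (expiry=73+8=81). clock=73
Op 25: insert d.com -> 10.0.0.2 (expiry=73+19=92). clock=73
Op 26: tick 5 -> clock=78.
Op 27: tick 9 -> clock=87. purged={c.com}
Final clock = 87
Final cache (unexpired): {d.com} -> size=1

Answer: clock=87 cache_size=1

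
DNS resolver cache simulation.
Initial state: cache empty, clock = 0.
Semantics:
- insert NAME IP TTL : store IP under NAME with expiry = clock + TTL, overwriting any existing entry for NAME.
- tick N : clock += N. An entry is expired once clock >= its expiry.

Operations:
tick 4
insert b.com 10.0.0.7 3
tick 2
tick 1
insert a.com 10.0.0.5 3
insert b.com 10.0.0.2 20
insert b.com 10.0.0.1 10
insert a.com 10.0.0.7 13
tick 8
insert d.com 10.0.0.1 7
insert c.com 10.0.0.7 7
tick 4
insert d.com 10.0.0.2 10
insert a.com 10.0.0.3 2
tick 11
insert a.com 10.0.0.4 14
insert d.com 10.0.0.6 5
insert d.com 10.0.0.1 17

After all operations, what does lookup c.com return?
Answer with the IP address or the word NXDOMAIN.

Answer: NXDOMAIN

Derivation:
Op 1: tick 4 -> clock=4.
Op 2: insert b.com -> 10.0.0.7 (expiry=4+3=7). clock=4
Op 3: tick 2 -> clock=6.
Op 4: tick 1 -> clock=7. purged={b.com}
Op 5: insert a.com -> 10.0.0.5 (expiry=7+3=10). clock=7
Op 6: insert b.com -> 10.0.0.2 (expiry=7+20=27). clock=7
Op 7: insert b.com -> 10.0.0.1 (expiry=7+10=17). clock=7
Op 8: insert a.com -> 10.0.0.7 (expiry=7+13=20). clock=7
Op 9: tick 8 -> clock=15.
Op 10: insert d.com -> 10.0.0.1 (expiry=15+7=22). clock=15
Op 11: insert c.com -> 10.0.0.7 (expiry=15+7=22). clock=15
Op 12: tick 4 -> clock=19. purged={b.com}
Op 13: insert d.com -> 10.0.0.2 (expiry=19+10=29). clock=19
Op 14: insert a.com -> 10.0.0.3 (expiry=19+2=21). clock=19
Op 15: tick 11 -> clock=30. purged={a.com,c.com,d.com}
Op 16: insert a.com -> 10.0.0.4 (expiry=30+14=44). clock=30
Op 17: insert d.com -> 10.0.0.6 (expiry=30+5=35). clock=30
Op 18: insert d.com -> 10.0.0.1 (expiry=30+17=47). clock=30
lookup c.com: not in cache (expired or never inserted)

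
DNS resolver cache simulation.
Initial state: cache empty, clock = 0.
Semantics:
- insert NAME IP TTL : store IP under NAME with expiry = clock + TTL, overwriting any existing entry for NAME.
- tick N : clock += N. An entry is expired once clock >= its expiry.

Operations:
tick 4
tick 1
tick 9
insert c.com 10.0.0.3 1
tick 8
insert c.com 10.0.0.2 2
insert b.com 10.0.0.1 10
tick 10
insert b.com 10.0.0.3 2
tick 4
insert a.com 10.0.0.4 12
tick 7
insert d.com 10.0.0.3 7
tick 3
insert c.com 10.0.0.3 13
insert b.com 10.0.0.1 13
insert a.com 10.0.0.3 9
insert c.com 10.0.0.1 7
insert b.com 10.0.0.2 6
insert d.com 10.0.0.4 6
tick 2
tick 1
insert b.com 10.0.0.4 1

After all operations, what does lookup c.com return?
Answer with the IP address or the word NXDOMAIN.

Op 1: tick 4 -> clock=4.
Op 2: tick 1 -> clock=5.
Op 3: tick 9 -> clock=14.
Op 4: insert c.com -> 10.0.0.3 (expiry=14+1=15). clock=14
Op 5: tick 8 -> clock=22. purged={c.com}
Op 6: insert c.com -> 10.0.0.2 (expiry=22+2=24). clock=22
Op 7: insert b.com -> 10.0.0.1 (expiry=22+10=32). clock=22
Op 8: tick 10 -> clock=32. purged={b.com,c.com}
Op 9: insert b.com -> 10.0.0.3 (expiry=32+2=34). clock=32
Op 10: tick 4 -> clock=36. purged={b.com}
Op 11: insert a.com -> 10.0.0.4 (expiry=36+12=48). clock=36
Op 12: tick 7 -> clock=43.
Op 13: insert d.com -> 10.0.0.3 (expiry=43+7=50). clock=43
Op 14: tick 3 -> clock=46.
Op 15: insert c.com -> 10.0.0.3 (expiry=46+13=59). clock=46
Op 16: insert b.com -> 10.0.0.1 (expiry=46+13=59). clock=46
Op 17: insert a.com -> 10.0.0.3 (expiry=46+9=55). clock=46
Op 18: insert c.com -> 10.0.0.1 (expiry=46+7=53). clock=46
Op 19: insert b.com -> 10.0.0.2 (expiry=46+6=52). clock=46
Op 20: insert d.com -> 10.0.0.4 (expiry=46+6=52). clock=46
Op 21: tick 2 -> clock=48.
Op 22: tick 1 -> clock=49.
Op 23: insert b.com -> 10.0.0.4 (expiry=49+1=50). clock=49
lookup c.com: present, ip=10.0.0.1 expiry=53 > clock=49

Answer: 10.0.0.1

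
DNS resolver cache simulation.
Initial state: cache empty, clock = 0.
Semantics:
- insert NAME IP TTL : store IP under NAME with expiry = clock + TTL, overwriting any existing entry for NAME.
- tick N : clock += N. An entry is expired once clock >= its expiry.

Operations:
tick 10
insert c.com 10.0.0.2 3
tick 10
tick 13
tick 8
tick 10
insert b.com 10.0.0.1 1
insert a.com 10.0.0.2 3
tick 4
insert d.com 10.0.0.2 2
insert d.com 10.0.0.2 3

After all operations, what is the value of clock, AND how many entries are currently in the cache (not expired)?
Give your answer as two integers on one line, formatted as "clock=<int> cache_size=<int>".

Op 1: tick 10 -> clock=10.
Op 2: insert c.com -> 10.0.0.2 (expiry=10+3=13). clock=10
Op 3: tick 10 -> clock=20. purged={c.com}
Op 4: tick 13 -> clock=33.
Op 5: tick 8 -> clock=41.
Op 6: tick 10 -> clock=51.
Op 7: insert b.com -> 10.0.0.1 (expiry=51+1=52). clock=51
Op 8: insert a.com -> 10.0.0.2 (expiry=51+3=54). clock=51
Op 9: tick 4 -> clock=55. purged={a.com,b.com}
Op 10: insert d.com -> 10.0.0.2 (expiry=55+2=57). clock=55
Op 11: insert d.com -> 10.0.0.2 (expiry=55+3=58). clock=55
Final clock = 55
Final cache (unexpired): {d.com} -> size=1

Answer: clock=55 cache_size=1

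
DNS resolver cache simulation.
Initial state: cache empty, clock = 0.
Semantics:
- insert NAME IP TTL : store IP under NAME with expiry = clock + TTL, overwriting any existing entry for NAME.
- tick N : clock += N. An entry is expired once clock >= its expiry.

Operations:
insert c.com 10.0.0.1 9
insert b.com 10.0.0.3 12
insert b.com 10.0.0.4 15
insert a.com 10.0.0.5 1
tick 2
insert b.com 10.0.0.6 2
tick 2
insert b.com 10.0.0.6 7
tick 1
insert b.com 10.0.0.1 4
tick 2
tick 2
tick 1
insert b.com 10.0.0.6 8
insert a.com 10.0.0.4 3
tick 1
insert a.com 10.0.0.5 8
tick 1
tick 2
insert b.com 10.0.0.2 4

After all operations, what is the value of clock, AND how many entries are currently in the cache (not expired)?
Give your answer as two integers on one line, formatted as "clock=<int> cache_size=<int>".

Answer: clock=14 cache_size=2

Derivation:
Op 1: insert c.com -> 10.0.0.1 (expiry=0+9=9). clock=0
Op 2: insert b.com -> 10.0.0.3 (expiry=0+12=12). clock=0
Op 3: insert b.com -> 10.0.0.4 (expiry=0+15=15). clock=0
Op 4: insert a.com -> 10.0.0.5 (expiry=0+1=1). clock=0
Op 5: tick 2 -> clock=2. purged={a.com}
Op 6: insert b.com -> 10.0.0.6 (expiry=2+2=4). clock=2
Op 7: tick 2 -> clock=4. purged={b.com}
Op 8: insert b.com -> 10.0.0.6 (expiry=4+7=11). clock=4
Op 9: tick 1 -> clock=5.
Op 10: insert b.com -> 10.0.0.1 (expiry=5+4=9). clock=5
Op 11: tick 2 -> clock=7.
Op 12: tick 2 -> clock=9. purged={b.com,c.com}
Op 13: tick 1 -> clock=10.
Op 14: insert b.com -> 10.0.0.6 (expiry=10+8=18). clock=10
Op 15: insert a.com -> 10.0.0.4 (expiry=10+3=13). clock=10
Op 16: tick 1 -> clock=11.
Op 17: insert a.com -> 10.0.0.5 (expiry=11+8=19). clock=11
Op 18: tick 1 -> clock=12.
Op 19: tick 2 -> clock=14.
Op 20: insert b.com -> 10.0.0.2 (expiry=14+4=18). clock=14
Final clock = 14
Final cache (unexpired): {a.com,b.com} -> size=2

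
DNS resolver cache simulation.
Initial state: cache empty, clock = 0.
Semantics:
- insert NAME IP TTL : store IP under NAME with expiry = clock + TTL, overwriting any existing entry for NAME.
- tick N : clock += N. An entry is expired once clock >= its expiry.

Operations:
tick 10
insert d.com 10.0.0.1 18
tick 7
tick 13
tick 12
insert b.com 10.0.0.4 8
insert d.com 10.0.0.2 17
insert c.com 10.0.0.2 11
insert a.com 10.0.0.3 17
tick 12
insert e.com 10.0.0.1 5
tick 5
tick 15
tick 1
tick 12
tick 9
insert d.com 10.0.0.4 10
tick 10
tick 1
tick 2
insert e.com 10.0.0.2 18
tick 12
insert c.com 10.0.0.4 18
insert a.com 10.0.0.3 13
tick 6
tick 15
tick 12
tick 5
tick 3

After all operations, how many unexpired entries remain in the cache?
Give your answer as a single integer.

Op 1: tick 10 -> clock=10.
Op 2: insert d.com -> 10.0.0.1 (expiry=10+18=28). clock=10
Op 3: tick 7 -> clock=17.
Op 4: tick 13 -> clock=30. purged={d.com}
Op 5: tick 12 -> clock=42.
Op 6: insert b.com -> 10.0.0.4 (expiry=42+8=50). clock=42
Op 7: insert d.com -> 10.0.0.2 (expiry=42+17=59). clock=42
Op 8: insert c.com -> 10.0.0.2 (expiry=42+11=53). clock=42
Op 9: insert a.com -> 10.0.0.3 (expiry=42+17=59). clock=42
Op 10: tick 12 -> clock=54. purged={b.com,c.com}
Op 11: insert e.com -> 10.0.0.1 (expiry=54+5=59). clock=54
Op 12: tick 5 -> clock=59. purged={a.com,d.com,e.com}
Op 13: tick 15 -> clock=74.
Op 14: tick 1 -> clock=75.
Op 15: tick 12 -> clock=87.
Op 16: tick 9 -> clock=96.
Op 17: insert d.com -> 10.0.0.4 (expiry=96+10=106). clock=96
Op 18: tick 10 -> clock=106. purged={d.com}
Op 19: tick 1 -> clock=107.
Op 20: tick 2 -> clock=109.
Op 21: insert e.com -> 10.0.0.2 (expiry=109+18=127). clock=109
Op 22: tick 12 -> clock=121.
Op 23: insert c.com -> 10.0.0.4 (expiry=121+18=139). clock=121
Op 24: insert a.com -> 10.0.0.3 (expiry=121+13=134). clock=121
Op 25: tick 6 -> clock=127. purged={e.com}
Op 26: tick 15 -> clock=142. purged={a.com,c.com}
Op 27: tick 12 -> clock=154.
Op 28: tick 5 -> clock=159.
Op 29: tick 3 -> clock=162.
Final cache (unexpired): {} -> size=0

Answer: 0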